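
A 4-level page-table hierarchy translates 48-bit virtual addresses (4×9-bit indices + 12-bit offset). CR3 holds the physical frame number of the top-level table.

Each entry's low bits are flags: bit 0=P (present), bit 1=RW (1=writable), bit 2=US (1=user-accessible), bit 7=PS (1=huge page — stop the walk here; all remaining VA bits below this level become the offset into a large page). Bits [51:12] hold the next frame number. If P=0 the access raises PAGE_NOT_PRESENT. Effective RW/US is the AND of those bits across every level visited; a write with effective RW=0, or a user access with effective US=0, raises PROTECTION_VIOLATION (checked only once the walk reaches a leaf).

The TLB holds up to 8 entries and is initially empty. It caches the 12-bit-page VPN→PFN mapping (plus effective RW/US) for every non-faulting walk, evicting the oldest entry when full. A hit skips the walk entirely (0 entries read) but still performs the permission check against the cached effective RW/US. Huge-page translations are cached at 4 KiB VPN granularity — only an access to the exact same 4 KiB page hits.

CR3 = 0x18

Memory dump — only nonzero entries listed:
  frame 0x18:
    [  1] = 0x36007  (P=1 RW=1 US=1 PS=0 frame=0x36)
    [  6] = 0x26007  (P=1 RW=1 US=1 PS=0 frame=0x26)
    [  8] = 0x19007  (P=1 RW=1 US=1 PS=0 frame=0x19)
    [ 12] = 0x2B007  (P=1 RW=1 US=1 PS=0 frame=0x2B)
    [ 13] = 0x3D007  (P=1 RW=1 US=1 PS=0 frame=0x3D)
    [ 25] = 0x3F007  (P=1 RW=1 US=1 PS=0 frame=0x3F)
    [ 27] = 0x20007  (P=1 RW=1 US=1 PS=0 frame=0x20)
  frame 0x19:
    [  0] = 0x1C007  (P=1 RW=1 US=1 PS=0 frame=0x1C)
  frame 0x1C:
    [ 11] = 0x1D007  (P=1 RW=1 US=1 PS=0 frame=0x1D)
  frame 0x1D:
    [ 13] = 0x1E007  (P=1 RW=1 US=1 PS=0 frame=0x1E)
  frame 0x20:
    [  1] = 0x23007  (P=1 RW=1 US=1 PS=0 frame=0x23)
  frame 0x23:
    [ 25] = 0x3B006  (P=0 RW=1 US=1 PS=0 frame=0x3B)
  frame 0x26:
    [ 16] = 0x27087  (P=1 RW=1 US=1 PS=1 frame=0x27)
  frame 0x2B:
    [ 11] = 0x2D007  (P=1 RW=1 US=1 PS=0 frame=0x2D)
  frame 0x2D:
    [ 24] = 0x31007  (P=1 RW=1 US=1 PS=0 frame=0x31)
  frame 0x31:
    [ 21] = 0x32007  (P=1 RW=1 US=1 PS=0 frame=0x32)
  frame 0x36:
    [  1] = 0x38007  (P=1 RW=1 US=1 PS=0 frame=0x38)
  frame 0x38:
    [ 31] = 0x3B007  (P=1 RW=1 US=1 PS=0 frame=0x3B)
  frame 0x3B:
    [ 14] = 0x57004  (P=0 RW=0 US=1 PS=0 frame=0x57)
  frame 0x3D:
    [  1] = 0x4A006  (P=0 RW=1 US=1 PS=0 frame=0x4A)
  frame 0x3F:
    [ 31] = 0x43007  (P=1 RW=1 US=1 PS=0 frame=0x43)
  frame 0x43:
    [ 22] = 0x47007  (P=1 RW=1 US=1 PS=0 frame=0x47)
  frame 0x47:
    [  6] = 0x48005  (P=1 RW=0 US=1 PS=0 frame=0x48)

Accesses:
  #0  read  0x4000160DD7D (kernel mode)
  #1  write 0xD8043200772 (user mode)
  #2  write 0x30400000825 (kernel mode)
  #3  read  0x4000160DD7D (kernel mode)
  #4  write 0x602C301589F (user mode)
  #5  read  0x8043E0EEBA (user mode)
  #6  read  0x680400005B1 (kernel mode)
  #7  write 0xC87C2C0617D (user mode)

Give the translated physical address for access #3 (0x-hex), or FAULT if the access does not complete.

Walk each access:
#0 VA=0x4000160DD7D (r,kernel):
  L0 @0x18[8] → 0x19007  P=1,RW=1,US=1,PS=0
  L1 @0x19[0] → 0x1C007  P=1,RW=1,US=1,PS=0
  L2 @0x1C[11] → 0x1D007  P=1,RW=1,US=1,PS=0
  L3 @0x1D[13] → 0x1E007  P=1,RW=1,US=1,PS=0
  ✓ 0x1ED7D  — 4 lookups
#1 VA=0xD8043200772 (w,user):
  L0 @0x18[27] → 0x20007  P=1,RW=1,US=1,PS=0
  L1 @0x20[1] → 0x23007  P=1,RW=1,US=1,PS=0
  L2 @0x23[25] → 0x3B006  P=0,RW=1,US=1,PS=0
  ✗ PAGE_NOT_PRESENT  [3 reads]
#2 VA=0x30400000825 (w,kernel):
  L0 @0x18[6] → 0x26007  P=1,RW=1,US=1,PS=0
  L1 @0x26[16] → 0x27087  P=1,RW=1,US=1,PS=1
  ✓ 0x27825 (huge @L1)  — 2 lookups
#3 VA=0x4000160DD7D (r,kernel):
  TLB hit vpn=0x4000160D → PA=0x1ED7D
#4 VA=0x602C301589F (w,user):
  L0 @0x18[12] → 0x2B007  P=1,RW=1,US=1,PS=0
  L1 @0x2B[11] → 0x2D007  P=1,RW=1,US=1,PS=0
  L2 @0x2D[24] → 0x31007  P=1,RW=1,US=1,PS=0
  L3 @0x31[21] → 0x32007  P=1,RW=1,US=1,PS=0
  ✓ 0x3289F  — 4 lookups
#5 VA=0x8043E0EEBA (r,user):
  L0 @0x18[1] → 0x36007  P=1,RW=1,US=1,PS=0
  L1 @0x36[1] → 0x38007  P=1,RW=1,US=1,PS=0
  L2 @0x38[31] → 0x3B007  P=1,RW=1,US=1,PS=0
  L3 @0x3B[14] → 0x57004  P=0,RW=0,US=1,PS=0
  ✗ PAGE_NOT_PRESENT  [4 reads]
#6 VA=0x680400005B1 (r,kernel):
  L0 @0x18[13] → 0x3D007  P=1,RW=1,US=1,PS=0
  L1 @0x3D[1] → 0x4A006  P=0,RW=1,US=1,PS=0
  ✗ PAGE_NOT_PRESENT  [2 reads]
#7 VA=0xC87C2C0617D (w,user):
  L0 @0x18[25] → 0x3F007  P=1,RW=1,US=1,PS=0
  L1 @0x3F[31] → 0x43007  P=1,RW=1,US=1,PS=0
  L2 @0x43[22] → 0x47007  P=1,RW=1,US=1,PS=0
  L3 @0x47[6] → 0x48005  P=1,RW=0,US=1,PS=0
  ✗ PROTECTION_VIOLATION  [4 reads]

Access #3 PA: 0x1ED7D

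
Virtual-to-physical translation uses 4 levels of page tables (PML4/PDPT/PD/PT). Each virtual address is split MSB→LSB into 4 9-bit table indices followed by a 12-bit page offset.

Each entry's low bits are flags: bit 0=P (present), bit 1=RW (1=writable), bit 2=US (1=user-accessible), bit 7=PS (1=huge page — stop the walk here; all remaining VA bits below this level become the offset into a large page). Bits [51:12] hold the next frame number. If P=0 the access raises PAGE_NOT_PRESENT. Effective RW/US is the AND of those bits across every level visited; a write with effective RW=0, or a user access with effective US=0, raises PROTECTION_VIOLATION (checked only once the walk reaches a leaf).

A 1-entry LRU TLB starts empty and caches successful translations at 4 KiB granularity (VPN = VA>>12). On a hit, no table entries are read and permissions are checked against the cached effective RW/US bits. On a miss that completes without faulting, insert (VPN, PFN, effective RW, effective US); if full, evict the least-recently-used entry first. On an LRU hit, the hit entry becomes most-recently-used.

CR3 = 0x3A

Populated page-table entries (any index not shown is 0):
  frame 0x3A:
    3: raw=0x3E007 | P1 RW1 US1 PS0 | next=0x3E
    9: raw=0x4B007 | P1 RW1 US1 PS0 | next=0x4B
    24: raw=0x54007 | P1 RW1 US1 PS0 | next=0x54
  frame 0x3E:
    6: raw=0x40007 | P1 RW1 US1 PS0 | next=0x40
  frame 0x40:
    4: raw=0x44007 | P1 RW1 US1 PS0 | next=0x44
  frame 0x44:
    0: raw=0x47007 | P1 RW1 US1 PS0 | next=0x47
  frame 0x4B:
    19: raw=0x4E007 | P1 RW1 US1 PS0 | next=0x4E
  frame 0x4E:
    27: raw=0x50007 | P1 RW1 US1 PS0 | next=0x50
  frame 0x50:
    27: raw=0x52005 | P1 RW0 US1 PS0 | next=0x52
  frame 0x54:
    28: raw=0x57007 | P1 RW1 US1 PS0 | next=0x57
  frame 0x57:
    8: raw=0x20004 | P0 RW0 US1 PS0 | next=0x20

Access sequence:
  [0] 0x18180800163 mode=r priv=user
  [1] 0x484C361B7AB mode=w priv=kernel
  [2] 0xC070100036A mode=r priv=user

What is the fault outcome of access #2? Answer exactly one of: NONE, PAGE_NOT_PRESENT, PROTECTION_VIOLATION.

Per-access translation:
#0 VA=0x18180800163 (r,user):
  lvl0: tbl 0x3A, slot 3 ⇒ 0x3E007 (P1/RW1/US1/PS0)
  lvl1: tbl 0x3E, slot 6 ⇒ 0x40007 (P1/RW1/US1/PS0)
  lvl2: tbl 0x40, slot 4 ⇒ 0x44007 (P1/RW1/US1/PS0)
  lvl3: tbl 0x44, slot 0 ⇒ 0x47007 (P1/RW1/US1/PS0)
  ✓ 0x47163  — 4 lookups
#1 VA=0x484C361B7AB (w,kernel):
  lvl0: tbl 0x3A, slot 9 ⇒ 0x4B007 (P1/RW1/US1/PS0)
  lvl1: tbl 0x4B, slot 19 ⇒ 0x4E007 (P1/RW1/US1/PS0)
  lvl2: tbl 0x4E, slot 27 ⇒ 0x50007 (P1/RW1/US1/PS0)
  lvl3: tbl 0x50, slot 27 ⇒ 0x52005 (P1/RW0/US1/PS0)
  ✗ PROTECTION_VIOLATION  [4 reads]
#2 VA=0xC070100036A (r,user):
  lvl0: tbl 0x3A, slot 24 ⇒ 0x54007 (P1/RW1/US1/PS0)
  lvl1: tbl 0x54, slot 28 ⇒ 0x57007 (P1/RW1/US1/PS0)
  lvl2: tbl 0x57, slot 8 ⇒ 0x20004 (P0/RW0/US1/PS0)
  ✗ PAGE_NOT_PRESENT  [3 reads]

Access #2 fault: PAGE_NOT_PRESENT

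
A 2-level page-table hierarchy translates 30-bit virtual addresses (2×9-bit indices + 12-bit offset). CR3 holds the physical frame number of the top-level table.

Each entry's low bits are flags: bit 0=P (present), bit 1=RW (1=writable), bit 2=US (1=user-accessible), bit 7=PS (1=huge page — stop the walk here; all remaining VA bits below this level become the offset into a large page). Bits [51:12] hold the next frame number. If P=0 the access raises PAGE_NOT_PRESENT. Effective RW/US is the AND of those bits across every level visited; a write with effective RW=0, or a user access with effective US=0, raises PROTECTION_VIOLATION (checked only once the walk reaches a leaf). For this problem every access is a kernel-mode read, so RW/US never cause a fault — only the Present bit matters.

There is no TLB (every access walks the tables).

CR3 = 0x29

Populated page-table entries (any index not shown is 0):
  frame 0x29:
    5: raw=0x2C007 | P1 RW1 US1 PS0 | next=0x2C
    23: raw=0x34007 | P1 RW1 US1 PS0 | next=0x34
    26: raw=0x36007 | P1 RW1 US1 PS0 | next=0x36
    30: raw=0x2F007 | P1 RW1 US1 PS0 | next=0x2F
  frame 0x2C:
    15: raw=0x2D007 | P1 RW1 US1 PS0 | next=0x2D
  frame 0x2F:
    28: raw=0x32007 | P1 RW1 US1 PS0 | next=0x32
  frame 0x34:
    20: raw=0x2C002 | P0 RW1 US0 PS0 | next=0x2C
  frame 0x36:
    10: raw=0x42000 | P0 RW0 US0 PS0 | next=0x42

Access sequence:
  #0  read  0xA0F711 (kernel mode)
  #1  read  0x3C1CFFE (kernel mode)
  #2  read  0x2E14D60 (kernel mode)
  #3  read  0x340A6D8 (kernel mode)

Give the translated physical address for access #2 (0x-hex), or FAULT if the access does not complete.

Trace:
#0 VA=0xA0F711 (r,kernel):
  L0 @0x29[5] → 0x2C007  P=1,RW=1,US=1,PS=0
  L1 @0x2C[15] → 0x2D007  P=1,RW=1,US=1,PS=0
  ✓ 0x2D711  — 2 lookups
#1 VA=0x3C1CFFE (r,kernel):
  L0 @0x29[30] → 0x2F007  P=1,RW=1,US=1,PS=0
  L1 @0x2F[28] → 0x32007  P=1,RW=1,US=1,PS=0
  ✓ 0x32FFE  — 2 lookups
#2 VA=0x2E14D60 (r,kernel):
  L0 @0x29[23] → 0x34007  P=1,RW=1,US=1,PS=0
  L1 @0x34[20] → 0x2C002  P=0,RW=1,US=0,PS=0
  ✗ PAGE_NOT_PRESENT  [2 reads]
#3 VA=0x340A6D8 (r,kernel):
  L0 @0x29[26] → 0x36007  P=1,RW=1,US=1,PS=0
  L1 @0x36[10] → 0x42000  P=0,RW=0,US=0,PS=0
  ✗ PAGE_NOT_PRESENT  [2 reads]

Access #2 PA: FAULT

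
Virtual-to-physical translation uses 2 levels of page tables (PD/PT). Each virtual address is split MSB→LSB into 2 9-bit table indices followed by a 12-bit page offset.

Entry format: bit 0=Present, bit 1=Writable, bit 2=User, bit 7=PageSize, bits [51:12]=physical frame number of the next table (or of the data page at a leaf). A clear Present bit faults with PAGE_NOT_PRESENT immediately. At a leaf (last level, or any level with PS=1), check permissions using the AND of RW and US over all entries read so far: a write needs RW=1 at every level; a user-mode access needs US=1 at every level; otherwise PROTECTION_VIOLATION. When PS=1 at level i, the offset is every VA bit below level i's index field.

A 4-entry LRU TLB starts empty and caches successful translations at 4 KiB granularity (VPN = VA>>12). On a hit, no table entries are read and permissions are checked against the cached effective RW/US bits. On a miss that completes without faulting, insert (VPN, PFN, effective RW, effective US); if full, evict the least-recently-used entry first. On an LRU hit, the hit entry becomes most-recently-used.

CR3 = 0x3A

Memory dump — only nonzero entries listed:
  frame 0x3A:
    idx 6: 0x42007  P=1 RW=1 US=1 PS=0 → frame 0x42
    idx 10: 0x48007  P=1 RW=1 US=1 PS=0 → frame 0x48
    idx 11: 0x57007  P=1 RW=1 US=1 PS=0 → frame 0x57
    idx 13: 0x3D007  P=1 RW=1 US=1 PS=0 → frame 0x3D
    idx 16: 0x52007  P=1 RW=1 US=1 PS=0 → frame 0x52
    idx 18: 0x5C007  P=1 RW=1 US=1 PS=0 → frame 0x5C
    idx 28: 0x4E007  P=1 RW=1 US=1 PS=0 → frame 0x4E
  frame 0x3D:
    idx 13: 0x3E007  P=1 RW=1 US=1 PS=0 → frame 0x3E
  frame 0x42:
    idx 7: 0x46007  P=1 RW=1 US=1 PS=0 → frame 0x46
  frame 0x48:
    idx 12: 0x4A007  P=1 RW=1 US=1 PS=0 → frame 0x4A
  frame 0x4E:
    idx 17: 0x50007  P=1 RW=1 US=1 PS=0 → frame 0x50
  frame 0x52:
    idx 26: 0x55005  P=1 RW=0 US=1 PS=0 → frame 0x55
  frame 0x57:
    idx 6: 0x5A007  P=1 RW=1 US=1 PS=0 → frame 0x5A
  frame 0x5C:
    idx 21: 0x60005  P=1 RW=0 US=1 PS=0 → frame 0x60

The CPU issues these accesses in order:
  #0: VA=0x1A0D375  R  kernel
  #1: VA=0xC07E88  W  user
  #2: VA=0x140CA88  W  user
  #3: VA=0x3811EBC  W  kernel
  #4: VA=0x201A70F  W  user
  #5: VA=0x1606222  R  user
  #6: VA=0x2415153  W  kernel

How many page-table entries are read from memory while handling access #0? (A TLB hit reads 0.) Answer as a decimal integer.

Per-access translation:
#0 VA=0x1A0D375 (r,kernel):
  L0 @0x3A[13] → 0x3D007  P=1,RW=1,US=1,PS=0
  L1 @0x3D[13] → 0x3E007  P=1,RW=1,US=1,PS=0
  ⇒ phys 0x3E375  [2 reads]
#1 VA=0xC07E88 (w,user):
  L0 @0x3A[6] → 0x42007  P=1,RW=1,US=1,PS=0
  L1 @0x42[7] → 0x46007  P=1,RW=1,US=1,PS=0
  ⇒ phys 0x46E88  [2 reads]
#2 VA=0x140CA88 (w,user):
  L0 @0x3A[10] → 0x48007  P=1,RW=1,US=1,PS=0
  L1 @0x48[12] → 0x4A007  P=1,RW=1,US=1,PS=0
  ⇒ phys 0x4AA88  [2 reads]
#3 VA=0x3811EBC (w,kernel):
  L0 @0x3A[28] → 0x4E007  P=1,RW=1,US=1,PS=0
  L1 @0x4E[17] → 0x50007  P=1,RW=1,US=1,PS=0
  ⇒ phys 0x50EBC  [2 reads]
#4 VA=0x201A70F (w,user):
  L0 @0x3A[16] → 0x52007  P=1,RW=1,US=1,PS=0
  L1 @0x52[26] → 0x55005  P=1,RW=0,US=1,PS=0
  → PROTECTION_VIOLATION  (2 entries read)
#5 VA=0x1606222 (r,user):
  L0 @0x3A[11] → 0x57007  P=1,RW=1,US=1,PS=0
  L1 @0x57[6] → 0x5A007  P=1,RW=1,US=1,PS=0
  ⇒ phys 0x5A222  [2 reads]
#6 VA=0x2415153 (w,kernel):
  L0 @0x3A[18] → 0x5C007  P=1,RW=1,US=1,PS=0
  L1 @0x5C[21] → 0x60005  P=1,RW=0,US=1,PS=0
  → PROTECTION_VIOLATION  (2 entries read)

Entries read for #0: 2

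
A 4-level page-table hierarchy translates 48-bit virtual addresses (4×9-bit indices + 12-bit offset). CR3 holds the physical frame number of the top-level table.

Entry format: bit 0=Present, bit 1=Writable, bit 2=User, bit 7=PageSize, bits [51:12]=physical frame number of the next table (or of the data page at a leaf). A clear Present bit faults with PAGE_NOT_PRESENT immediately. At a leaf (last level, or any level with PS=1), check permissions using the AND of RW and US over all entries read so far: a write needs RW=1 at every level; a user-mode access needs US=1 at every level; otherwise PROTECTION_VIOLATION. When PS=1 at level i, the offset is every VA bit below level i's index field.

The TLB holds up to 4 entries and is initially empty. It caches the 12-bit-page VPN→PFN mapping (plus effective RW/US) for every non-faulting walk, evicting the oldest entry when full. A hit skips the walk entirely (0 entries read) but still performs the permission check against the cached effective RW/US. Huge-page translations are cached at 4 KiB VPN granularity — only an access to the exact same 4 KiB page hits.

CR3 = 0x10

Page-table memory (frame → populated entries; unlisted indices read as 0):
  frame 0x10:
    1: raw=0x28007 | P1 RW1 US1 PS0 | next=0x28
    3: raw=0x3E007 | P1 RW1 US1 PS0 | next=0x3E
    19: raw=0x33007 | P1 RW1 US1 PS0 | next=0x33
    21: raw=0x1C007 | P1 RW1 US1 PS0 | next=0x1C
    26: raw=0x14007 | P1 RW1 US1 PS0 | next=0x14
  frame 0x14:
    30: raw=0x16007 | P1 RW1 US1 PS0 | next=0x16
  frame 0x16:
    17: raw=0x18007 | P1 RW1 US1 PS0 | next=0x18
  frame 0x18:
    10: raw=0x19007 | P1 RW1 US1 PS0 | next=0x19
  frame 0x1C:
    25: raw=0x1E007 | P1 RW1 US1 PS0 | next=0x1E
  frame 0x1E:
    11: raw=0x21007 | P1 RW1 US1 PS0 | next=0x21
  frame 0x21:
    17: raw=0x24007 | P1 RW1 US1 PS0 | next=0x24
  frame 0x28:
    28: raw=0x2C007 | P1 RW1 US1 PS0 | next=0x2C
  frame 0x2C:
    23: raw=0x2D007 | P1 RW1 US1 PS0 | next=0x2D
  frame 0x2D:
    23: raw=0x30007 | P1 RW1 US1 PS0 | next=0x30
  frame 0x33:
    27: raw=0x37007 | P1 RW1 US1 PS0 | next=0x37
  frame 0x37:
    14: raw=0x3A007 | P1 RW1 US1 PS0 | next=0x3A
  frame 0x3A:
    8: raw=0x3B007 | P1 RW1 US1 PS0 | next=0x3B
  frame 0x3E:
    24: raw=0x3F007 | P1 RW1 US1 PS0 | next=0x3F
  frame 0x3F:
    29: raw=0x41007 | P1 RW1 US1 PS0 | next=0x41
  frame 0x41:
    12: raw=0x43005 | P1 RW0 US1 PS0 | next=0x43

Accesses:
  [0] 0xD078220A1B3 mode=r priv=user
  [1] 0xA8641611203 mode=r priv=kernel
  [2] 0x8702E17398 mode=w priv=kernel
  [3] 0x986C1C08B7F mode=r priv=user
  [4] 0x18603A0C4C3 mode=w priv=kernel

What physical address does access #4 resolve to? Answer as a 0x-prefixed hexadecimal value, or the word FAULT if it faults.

Walk each access:
#0 VA=0xD078220A1B3 (r,user):
  lvl0: tbl 0x10, slot 26 ⇒ 0x14007 (P1/RW1/US1/PS0)
  lvl1: tbl 0x14, slot 30 ⇒ 0x16007 (P1/RW1/US1/PS0)
  lvl2: tbl 0x16, slot 17 ⇒ 0x18007 (P1/RW1/US1/PS0)
  lvl3: tbl 0x18, slot 10 ⇒ 0x19007 (P1/RW1/US1/PS0)
  ⇒ phys 0x191B3  [4 reads]
#1 VA=0xA8641611203 (r,kernel):
  lvl0: tbl 0x10, slot 21 ⇒ 0x1C007 (P1/RW1/US1/PS0)
  lvl1: tbl 0x1C, slot 25 ⇒ 0x1E007 (P1/RW1/US1/PS0)
  lvl2: tbl 0x1E, slot 11 ⇒ 0x21007 (P1/RW1/US1/PS0)
  lvl3: tbl 0x21, slot 17 ⇒ 0x24007 (P1/RW1/US1/PS0)
  ⇒ phys 0x24203  [4 reads]
#2 VA=0x8702E17398 (w,kernel):
  lvl0: tbl 0x10, slot 1 ⇒ 0x28007 (P1/RW1/US1/PS0)
  lvl1: tbl 0x28, slot 28 ⇒ 0x2C007 (P1/RW1/US1/PS0)
  lvl2: tbl 0x2C, slot 23 ⇒ 0x2D007 (P1/RW1/US1/PS0)
  lvl3: tbl 0x2D, slot 23 ⇒ 0x30007 (P1/RW1/US1/PS0)
  ⇒ phys 0x30398  [4 reads]
#3 VA=0x986C1C08B7F (r,user):
  lvl0: tbl 0x10, slot 19 ⇒ 0x33007 (P1/RW1/US1/PS0)
  lvl1: tbl 0x33, slot 27 ⇒ 0x37007 (P1/RW1/US1/PS0)
  lvl2: tbl 0x37, slot 14 ⇒ 0x3A007 (P1/RW1/US1/PS0)
  lvl3: tbl 0x3A, slot 8 ⇒ 0x3B007 (P1/RW1/US1/PS0)
  ⇒ phys 0x3BB7F  [4 reads]
#4 VA=0x18603A0C4C3 (w,kernel):
  lvl0: tbl 0x10, slot 3 ⇒ 0x3E007 (P1/RW1/US1/PS0)
  lvl1: tbl 0x3E, slot 24 ⇒ 0x3F007 (P1/RW1/US1/PS0)
  lvl2: tbl 0x3F, slot 29 ⇒ 0x41007 (P1/RW1/US1/PS0)
  lvl3: tbl 0x41, slot 12 ⇒ 0x43005 (P1/RW0/US1/PS0)
  ✗ PROTECTION_VIOLATION  [4 reads]

Access #4 PA: FAULT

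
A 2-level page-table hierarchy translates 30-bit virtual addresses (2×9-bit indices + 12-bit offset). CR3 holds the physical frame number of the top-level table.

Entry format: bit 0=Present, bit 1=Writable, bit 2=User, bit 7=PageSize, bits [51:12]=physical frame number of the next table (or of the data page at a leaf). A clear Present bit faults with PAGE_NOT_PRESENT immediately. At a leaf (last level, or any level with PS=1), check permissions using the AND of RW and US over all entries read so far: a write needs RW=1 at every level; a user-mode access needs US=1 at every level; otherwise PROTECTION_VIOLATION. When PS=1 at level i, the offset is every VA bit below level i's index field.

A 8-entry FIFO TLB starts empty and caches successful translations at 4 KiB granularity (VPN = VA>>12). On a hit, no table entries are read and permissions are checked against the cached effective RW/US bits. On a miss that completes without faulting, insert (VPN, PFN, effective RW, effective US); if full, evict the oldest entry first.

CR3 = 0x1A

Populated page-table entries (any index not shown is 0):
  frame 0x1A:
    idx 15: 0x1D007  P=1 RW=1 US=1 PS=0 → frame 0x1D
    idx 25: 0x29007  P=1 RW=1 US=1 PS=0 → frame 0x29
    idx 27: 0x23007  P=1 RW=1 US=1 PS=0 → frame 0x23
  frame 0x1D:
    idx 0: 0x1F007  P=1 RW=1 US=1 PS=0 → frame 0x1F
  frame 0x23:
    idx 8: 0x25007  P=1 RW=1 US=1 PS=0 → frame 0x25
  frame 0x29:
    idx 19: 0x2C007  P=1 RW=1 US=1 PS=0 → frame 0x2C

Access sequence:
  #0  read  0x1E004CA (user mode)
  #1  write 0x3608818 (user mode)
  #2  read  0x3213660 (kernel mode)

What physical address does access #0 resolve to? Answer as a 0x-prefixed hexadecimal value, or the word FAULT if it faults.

Walk each access:
#0 VA=0x1E004CA (r,user):
  L0 @0x1A[15] → 0x1D007  P=1,RW=1,US=1,PS=0
  L1 @0x1D[0] → 0x1F007  P=1,RW=1,US=1,PS=0
  ✓ 0x1F4CA  — 2 lookups
#1 VA=0x3608818 (w,user):
  L0 @0x1A[27] → 0x23007  P=1,RW=1,US=1,PS=0
  L1 @0x23[8] → 0x25007  P=1,RW=1,US=1,PS=0
  ✓ 0x25818  — 2 lookups
#2 VA=0x3213660 (r,kernel):
  L0 @0x1A[25] → 0x29007  P=1,RW=1,US=1,PS=0
  L1 @0x29[19] → 0x2C007  P=1,RW=1,US=1,PS=0
  ✓ 0x2C660  — 2 lookups

Access #0 PA: 0x1F4CA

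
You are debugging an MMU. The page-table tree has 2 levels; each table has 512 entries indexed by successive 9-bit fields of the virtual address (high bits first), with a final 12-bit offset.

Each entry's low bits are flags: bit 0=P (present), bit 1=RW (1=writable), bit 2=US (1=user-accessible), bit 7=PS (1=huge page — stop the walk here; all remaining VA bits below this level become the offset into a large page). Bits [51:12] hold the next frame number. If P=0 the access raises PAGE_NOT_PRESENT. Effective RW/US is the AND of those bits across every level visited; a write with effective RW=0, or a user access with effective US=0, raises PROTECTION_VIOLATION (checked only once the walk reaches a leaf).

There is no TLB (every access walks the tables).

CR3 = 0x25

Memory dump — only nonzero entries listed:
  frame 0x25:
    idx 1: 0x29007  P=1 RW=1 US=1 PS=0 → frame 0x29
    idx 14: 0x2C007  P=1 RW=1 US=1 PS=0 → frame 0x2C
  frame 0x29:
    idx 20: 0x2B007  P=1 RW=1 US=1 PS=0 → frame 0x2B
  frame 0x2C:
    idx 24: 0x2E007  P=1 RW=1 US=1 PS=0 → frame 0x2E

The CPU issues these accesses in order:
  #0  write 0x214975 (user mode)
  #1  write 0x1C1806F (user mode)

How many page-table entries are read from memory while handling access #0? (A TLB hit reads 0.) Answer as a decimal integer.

Per-access translation:
#0 VA=0x214975 (w,user):
  L0 @0x25[1] → 0x29007  P=1,RW=1,US=1,PS=0
  L1 @0x29[20] → 0x2B007  P=1,RW=1,US=1,PS=0
  → PA=0x2B975  (2 entries read)
#1 VA=0x1C1806F (w,user):
  L0 @0x25[14] → 0x2C007  P=1,RW=1,US=1,PS=0
  L1 @0x2C[24] → 0x2E007  P=1,RW=1,US=1,PS=0
  → PA=0x2E06F  (2 entries read)

Entries read for #0: 2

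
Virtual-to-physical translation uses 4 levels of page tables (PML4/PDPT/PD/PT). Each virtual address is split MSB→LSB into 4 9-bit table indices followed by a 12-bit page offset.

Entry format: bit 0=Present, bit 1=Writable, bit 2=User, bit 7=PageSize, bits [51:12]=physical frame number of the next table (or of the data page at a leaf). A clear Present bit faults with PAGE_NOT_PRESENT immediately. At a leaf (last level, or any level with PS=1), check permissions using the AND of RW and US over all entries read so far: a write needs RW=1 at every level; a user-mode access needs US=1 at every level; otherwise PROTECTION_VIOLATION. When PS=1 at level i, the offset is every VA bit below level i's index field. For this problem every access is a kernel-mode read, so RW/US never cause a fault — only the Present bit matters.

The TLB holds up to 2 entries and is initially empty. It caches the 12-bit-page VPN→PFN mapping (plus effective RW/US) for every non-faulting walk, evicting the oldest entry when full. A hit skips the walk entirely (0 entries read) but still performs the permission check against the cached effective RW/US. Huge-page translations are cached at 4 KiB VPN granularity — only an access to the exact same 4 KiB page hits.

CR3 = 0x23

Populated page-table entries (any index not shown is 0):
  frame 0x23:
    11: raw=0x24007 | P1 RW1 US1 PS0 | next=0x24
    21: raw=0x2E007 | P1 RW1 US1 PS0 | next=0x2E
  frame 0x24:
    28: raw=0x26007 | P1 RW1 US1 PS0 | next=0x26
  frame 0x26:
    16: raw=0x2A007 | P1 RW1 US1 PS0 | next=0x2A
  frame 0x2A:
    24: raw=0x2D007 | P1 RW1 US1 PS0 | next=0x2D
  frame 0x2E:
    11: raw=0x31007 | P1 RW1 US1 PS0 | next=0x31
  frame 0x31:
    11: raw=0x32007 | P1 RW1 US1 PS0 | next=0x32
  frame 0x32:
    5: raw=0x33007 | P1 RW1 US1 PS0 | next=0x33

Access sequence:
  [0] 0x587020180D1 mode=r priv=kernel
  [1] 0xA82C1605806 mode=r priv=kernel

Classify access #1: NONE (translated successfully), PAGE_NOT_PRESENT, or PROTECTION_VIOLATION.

Trace:
#0 VA=0x587020180D1 (r,kernel):
  lvl0: tbl 0x23, slot 11 ⇒ 0x24007 (P1/RW1/US1/PS0)
  lvl1: tbl 0x24, slot 28 ⇒ 0x26007 (P1/RW1/US1/PS0)
  lvl2: tbl 0x26, slot 16 ⇒ 0x2A007 (P1/RW1/US1/PS0)
  lvl3: tbl 0x2A, slot 24 ⇒ 0x2D007 (P1/RW1/US1/PS0)
  ✓ 0x2D0D1  — 4 lookups
#1 VA=0xA82C1605806 (r,kernel):
  lvl0: tbl 0x23, slot 21 ⇒ 0x2E007 (P1/RW1/US1/PS0)
  lvl1: tbl 0x2E, slot 11 ⇒ 0x31007 (P1/RW1/US1/PS0)
  lvl2: tbl 0x31, slot 11 ⇒ 0x32007 (P1/RW1/US1/PS0)
  lvl3: tbl 0x32, slot 5 ⇒ 0x33007 (P1/RW1/US1/PS0)
  ✓ 0x33806  — 4 lookups

Access #1 fault: NONE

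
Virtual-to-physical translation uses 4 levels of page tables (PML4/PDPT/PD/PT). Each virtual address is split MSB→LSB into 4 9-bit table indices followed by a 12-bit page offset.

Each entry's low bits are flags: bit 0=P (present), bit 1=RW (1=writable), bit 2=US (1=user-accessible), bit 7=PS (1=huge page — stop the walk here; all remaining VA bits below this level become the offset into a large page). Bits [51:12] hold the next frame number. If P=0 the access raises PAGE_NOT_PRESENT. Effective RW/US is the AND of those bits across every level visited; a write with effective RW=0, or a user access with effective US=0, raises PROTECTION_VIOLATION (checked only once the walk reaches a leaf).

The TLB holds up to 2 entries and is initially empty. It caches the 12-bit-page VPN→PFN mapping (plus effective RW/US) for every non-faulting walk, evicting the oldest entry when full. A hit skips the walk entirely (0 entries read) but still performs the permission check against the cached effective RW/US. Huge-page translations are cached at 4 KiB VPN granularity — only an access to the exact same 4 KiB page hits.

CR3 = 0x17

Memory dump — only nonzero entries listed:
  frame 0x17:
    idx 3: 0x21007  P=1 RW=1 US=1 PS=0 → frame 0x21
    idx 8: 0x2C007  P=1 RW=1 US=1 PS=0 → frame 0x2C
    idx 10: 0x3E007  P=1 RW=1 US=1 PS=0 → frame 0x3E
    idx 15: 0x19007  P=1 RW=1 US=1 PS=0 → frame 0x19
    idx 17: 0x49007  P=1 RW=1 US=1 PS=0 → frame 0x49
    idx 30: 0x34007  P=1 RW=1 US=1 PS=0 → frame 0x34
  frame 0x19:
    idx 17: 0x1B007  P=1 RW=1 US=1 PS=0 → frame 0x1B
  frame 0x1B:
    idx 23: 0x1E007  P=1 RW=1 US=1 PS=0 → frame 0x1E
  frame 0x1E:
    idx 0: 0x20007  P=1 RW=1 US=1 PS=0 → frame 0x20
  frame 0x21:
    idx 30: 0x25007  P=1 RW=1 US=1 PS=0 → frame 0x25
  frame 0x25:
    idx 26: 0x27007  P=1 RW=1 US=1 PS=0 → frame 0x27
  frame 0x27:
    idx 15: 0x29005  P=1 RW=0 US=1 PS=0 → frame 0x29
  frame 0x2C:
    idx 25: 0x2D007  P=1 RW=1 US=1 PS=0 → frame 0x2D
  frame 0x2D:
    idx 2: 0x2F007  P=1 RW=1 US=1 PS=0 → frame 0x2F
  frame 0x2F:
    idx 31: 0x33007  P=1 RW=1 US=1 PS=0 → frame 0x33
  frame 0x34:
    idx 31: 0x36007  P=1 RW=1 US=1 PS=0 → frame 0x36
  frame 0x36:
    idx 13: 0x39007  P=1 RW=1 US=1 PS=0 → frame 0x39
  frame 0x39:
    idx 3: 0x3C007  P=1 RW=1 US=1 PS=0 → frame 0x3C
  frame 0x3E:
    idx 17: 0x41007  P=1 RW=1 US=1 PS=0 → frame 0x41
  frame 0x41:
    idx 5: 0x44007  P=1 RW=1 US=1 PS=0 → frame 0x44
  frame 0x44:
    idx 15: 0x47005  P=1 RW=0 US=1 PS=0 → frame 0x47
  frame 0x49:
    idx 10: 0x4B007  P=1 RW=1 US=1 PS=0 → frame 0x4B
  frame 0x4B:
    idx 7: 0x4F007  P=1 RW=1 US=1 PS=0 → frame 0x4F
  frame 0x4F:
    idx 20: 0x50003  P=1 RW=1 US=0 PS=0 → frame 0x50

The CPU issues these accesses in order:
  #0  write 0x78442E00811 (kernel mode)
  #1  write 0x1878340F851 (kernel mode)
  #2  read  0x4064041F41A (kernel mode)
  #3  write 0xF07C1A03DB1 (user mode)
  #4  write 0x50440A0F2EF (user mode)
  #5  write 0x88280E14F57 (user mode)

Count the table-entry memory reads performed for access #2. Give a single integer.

Per-access translation:
#0 VA=0x78442E00811 (w,kernel):
  L0 @0x17[15] → 0x19007  P=1,RW=1,US=1,PS=0
  L1 @0x19[17] → 0x1B007  P=1,RW=1,US=1,PS=0
  L2 @0x1B[23] → 0x1E007  P=1,RW=1,US=1,PS=0
  L3 @0x1E[0] → 0x20007  P=1,RW=1,US=1,PS=0
  ⇒ phys 0x20811  [4 reads]
#1 VA=0x1878340F851 (w,kernel):
  L0 @0x17[3] → 0x21007  P=1,RW=1,US=1,PS=0
  L1 @0x21[30] → 0x25007  P=1,RW=1,US=1,PS=0
  L2 @0x25[26] → 0x27007  P=1,RW=1,US=1,PS=0
  L3 @0x27[15] → 0x29005  P=1,RW=0,US=1,PS=0
  → PROTECTION_VIOLATION  (4 entries read)
#2 VA=0x4064041F41A (r,kernel):
  L0 @0x17[8] → 0x2C007  P=1,RW=1,US=1,PS=0
  L1 @0x2C[25] → 0x2D007  P=1,RW=1,US=1,PS=0
  L2 @0x2D[2] → 0x2F007  P=1,RW=1,US=1,PS=0
  L3 @0x2F[31] → 0x33007  P=1,RW=1,US=1,PS=0
  ⇒ phys 0x3341A  [4 reads]
#3 VA=0xF07C1A03DB1 (w,user):
  L0 @0x17[30] → 0x34007  P=1,RW=1,US=1,PS=0
  L1 @0x34[31] → 0x36007  P=1,RW=1,US=1,PS=0
  L2 @0x36[13] → 0x39007  P=1,RW=1,US=1,PS=0
  L3 @0x39[3] → 0x3C007  P=1,RW=1,US=1,PS=0
  ⇒ phys 0x3CDB1  [4 reads]
#4 VA=0x50440A0F2EF (w,user):
  L0 @0x17[10] → 0x3E007  P=1,RW=1,US=1,PS=0
  L1 @0x3E[17] → 0x41007  P=1,RW=1,US=1,PS=0
  L2 @0x41[5] → 0x44007  P=1,RW=1,US=1,PS=0
  L3 @0x44[15] → 0x47005  P=1,RW=0,US=1,PS=0
  → PROTECTION_VIOLATION  (4 entries read)
#5 VA=0x88280E14F57 (w,user):
  L0 @0x17[17] → 0x49007  P=1,RW=1,US=1,PS=0
  L1 @0x49[10] → 0x4B007  P=1,RW=1,US=1,PS=0
  L2 @0x4B[7] → 0x4F007  P=1,RW=1,US=1,PS=0
  L3 @0x4F[20] → 0x50003  P=1,RW=1,US=0,PS=0
  → PROTECTION_VIOLATION  (4 entries read)

Entries read for #2: 4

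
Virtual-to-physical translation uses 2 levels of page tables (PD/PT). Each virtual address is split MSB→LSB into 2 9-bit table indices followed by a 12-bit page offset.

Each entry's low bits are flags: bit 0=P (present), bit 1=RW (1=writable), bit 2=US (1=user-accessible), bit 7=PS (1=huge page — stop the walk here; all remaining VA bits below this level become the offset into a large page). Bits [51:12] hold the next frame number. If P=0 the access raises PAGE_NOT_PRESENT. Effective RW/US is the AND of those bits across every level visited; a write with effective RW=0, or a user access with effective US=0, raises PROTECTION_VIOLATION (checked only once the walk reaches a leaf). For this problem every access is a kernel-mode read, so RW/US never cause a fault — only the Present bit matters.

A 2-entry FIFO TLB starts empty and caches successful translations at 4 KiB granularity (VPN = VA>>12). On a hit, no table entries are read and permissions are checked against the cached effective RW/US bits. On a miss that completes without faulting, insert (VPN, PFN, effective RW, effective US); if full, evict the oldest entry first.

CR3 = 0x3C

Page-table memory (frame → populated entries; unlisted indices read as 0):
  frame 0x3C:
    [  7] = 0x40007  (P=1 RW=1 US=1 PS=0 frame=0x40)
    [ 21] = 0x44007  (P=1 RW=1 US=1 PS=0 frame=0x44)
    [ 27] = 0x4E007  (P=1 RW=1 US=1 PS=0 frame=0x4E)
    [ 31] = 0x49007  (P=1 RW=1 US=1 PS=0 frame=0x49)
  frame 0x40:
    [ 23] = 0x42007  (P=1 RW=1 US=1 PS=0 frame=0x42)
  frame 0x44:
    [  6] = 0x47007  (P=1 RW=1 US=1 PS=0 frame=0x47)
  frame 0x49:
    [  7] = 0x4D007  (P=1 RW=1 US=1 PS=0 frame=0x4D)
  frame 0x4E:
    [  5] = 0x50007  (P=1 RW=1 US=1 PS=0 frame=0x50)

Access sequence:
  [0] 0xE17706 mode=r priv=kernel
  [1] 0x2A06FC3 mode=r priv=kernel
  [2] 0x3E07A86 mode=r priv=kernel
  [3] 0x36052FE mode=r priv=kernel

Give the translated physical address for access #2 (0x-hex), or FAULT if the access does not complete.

Walk each access:
#0 VA=0xE17706 (r,kernel):
  lvl0: tbl 0x3C, slot 7 ⇒ 0x40007 (P1/RW1/US1/PS0)
  lvl1: tbl 0x40, slot 23 ⇒ 0x42007 (P1/RW1/US1/PS0)
  ⇒ phys 0x42706  [2 reads]
#1 VA=0x2A06FC3 (r,kernel):
  lvl0: tbl 0x3C, slot 21 ⇒ 0x44007 (P1/RW1/US1/PS0)
  lvl1: tbl 0x44, slot 6 ⇒ 0x47007 (P1/RW1/US1/PS0)
  ⇒ phys 0x47FC3  [2 reads]
#2 VA=0x3E07A86 (r,kernel):
  lvl0: tbl 0x3C, slot 31 ⇒ 0x49007 (P1/RW1/US1/PS0)
  lvl1: tbl 0x49, slot 7 ⇒ 0x4D007 (P1/RW1/US1/PS0)
  ⇒ phys 0x4DA86  [2 reads]
#3 VA=0x36052FE (r,kernel):
  lvl0: tbl 0x3C, slot 27 ⇒ 0x4E007 (P1/RW1/US1/PS0)
  lvl1: tbl 0x4E, slot 5 ⇒ 0x50007 (P1/RW1/US1/PS0)
  ⇒ phys 0x502FE  [2 reads]

Access #2 PA: 0x4DA86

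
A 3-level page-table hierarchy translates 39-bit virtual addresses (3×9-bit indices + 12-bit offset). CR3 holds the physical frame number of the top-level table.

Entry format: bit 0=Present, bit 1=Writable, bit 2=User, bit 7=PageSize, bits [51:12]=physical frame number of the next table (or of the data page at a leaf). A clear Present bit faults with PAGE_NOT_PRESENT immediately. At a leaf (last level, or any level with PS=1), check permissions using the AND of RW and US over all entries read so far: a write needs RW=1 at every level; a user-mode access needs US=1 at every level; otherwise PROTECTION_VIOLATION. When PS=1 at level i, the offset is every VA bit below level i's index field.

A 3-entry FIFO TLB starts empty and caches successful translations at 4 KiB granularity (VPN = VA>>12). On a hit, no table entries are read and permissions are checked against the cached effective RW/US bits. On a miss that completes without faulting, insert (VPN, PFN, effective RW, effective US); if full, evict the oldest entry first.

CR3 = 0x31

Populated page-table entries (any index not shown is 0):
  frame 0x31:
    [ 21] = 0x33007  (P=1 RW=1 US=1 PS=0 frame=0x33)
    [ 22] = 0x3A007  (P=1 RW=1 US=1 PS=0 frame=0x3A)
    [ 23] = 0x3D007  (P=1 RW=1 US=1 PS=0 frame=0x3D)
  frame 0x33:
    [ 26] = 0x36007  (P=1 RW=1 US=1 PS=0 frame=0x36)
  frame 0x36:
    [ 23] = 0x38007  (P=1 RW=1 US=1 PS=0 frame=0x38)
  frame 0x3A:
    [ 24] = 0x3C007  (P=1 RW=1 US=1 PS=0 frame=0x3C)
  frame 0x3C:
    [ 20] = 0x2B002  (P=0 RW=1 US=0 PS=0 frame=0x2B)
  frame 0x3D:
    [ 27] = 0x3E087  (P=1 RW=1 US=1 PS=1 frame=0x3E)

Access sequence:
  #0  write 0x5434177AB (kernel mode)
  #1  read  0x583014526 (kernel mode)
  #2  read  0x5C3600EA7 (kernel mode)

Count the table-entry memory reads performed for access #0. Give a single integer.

Per-access translation:
#0 VA=0x5434177AB (w,kernel):
  L0: frame=0x31 idx=21 entry=0x33007 [P=1 RW=1 US=1 PS=0]
  L1: frame=0x33 idx=26 entry=0x36007 [P=1 RW=1 US=1 PS=0]
  L2: frame=0x36 idx=23 entry=0x38007 [P=1 RW=1 US=1 PS=0]
  ⇒ phys 0x387AB  [3 reads]
#1 VA=0x583014526 (r,kernel):
  L0: frame=0x31 idx=22 entry=0x3A007 [P=1 RW=1 US=1 PS=0]
  L1: frame=0x3A idx=24 entry=0x3C007 [P=1 RW=1 US=1 PS=0]
  L2: frame=0x3C idx=20 entry=0x2B002 [P=0 RW=1 US=0 PS=0]
  ✗ PAGE_NOT_PRESENT  [3 reads]
#2 VA=0x5C3600EA7 (r,kernel):
  L0: frame=0x31 idx=23 entry=0x3D007 [P=1 RW=1 US=1 PS=0]
  L1: frame=0x3D idx=27 entry=0x3E087 [P=1 RW=1 US=1 PS=1]
  ⇒ phys 0x3EEA7 (huge @L1)  [2 reads]

Entries read for #0: 3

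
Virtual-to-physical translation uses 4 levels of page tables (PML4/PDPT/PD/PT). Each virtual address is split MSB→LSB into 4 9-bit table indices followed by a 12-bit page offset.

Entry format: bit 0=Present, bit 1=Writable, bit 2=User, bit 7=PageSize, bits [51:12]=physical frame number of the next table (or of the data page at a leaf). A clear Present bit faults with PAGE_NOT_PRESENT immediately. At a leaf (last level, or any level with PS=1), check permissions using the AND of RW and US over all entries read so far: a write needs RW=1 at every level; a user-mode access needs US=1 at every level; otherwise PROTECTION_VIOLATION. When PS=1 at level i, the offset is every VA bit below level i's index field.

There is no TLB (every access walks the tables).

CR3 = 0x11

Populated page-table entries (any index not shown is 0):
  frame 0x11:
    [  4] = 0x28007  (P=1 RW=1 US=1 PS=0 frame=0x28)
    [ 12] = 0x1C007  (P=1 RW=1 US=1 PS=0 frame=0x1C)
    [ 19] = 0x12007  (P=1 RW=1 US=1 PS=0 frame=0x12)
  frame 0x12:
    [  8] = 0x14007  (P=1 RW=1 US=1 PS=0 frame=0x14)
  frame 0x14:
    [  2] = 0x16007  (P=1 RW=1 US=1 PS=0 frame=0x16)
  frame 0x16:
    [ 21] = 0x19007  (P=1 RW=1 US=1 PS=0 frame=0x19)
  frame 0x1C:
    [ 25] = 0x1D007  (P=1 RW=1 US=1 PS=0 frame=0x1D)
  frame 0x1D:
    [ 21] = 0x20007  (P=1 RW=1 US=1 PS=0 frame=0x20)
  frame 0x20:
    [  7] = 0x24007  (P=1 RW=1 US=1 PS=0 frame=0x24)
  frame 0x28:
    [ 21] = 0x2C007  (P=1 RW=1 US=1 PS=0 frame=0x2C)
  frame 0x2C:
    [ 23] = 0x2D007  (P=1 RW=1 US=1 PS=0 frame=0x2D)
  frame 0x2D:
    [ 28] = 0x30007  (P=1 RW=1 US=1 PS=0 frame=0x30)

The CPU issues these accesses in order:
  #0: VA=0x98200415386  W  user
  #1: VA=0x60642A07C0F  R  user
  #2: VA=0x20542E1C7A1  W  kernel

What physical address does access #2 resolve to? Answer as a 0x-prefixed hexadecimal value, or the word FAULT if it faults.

Trace:
#0 VA=0x98200415386 (w,user):
  lvl0: tbl 0x11, slot 19 ⇒ 0x12007 (P1/RW1/US1/PS0)
  lvl1: tbl 0x12, slot 8 ⇒ 0x14007 (P1/RW1/US1/PS0)
  lvl2: tbl 0x14, slot 2 ⇒ 0x16007 (P1/RW1/US1/PS0)
  lvl3: tbl 0x16, slot 21 ⇒ 0x19007 (P1/RW1/US1/PS0)
  → PA=0x19386  (4 entries read)
#1 VA=0x60642A07C0F (r,user):
  lvl0: tbl 0x11, slot 12 ⇒ 0x1C007 (P1/RW1/US1/PS0)
  lvl1: tbl 0x1C, slot 25 ⇒ 0x1D007 (P1/RW1/US1/PS0)
  lvl2: tbl 0x1D, slot 21 ⇒ 0x20007 (P1/RW1/US1/PS0)
  lvl3: tbl 0x20, slot 7 ⇒ 0x24007 (P1/RW1/US1/PS0)
  → PA=0x24C0F  (4 entries read)
#2 VA=0x20542E1C7A1 (w,kernel):
  lvl0: tbl 0x11, slot 4 ⇒ 0x28007 (P1/RW1/US1/PS0)
  lvl1: tbl 0x28, slot 21 ⇒ 0x2C007 (P1/RW1/US1/PS0)
  lvl2: tbl 0x2C, slot 23 ⇒ 0x2D007 (P1/RW1/US1/PS0)
  lvl3: tbl 0x2D, slot 28 ⇒ 0x30007 (P1/RW1/US1/PS0)
  → PA=0x307A1  (4 entries read)

Access #2 PA: 0x307A1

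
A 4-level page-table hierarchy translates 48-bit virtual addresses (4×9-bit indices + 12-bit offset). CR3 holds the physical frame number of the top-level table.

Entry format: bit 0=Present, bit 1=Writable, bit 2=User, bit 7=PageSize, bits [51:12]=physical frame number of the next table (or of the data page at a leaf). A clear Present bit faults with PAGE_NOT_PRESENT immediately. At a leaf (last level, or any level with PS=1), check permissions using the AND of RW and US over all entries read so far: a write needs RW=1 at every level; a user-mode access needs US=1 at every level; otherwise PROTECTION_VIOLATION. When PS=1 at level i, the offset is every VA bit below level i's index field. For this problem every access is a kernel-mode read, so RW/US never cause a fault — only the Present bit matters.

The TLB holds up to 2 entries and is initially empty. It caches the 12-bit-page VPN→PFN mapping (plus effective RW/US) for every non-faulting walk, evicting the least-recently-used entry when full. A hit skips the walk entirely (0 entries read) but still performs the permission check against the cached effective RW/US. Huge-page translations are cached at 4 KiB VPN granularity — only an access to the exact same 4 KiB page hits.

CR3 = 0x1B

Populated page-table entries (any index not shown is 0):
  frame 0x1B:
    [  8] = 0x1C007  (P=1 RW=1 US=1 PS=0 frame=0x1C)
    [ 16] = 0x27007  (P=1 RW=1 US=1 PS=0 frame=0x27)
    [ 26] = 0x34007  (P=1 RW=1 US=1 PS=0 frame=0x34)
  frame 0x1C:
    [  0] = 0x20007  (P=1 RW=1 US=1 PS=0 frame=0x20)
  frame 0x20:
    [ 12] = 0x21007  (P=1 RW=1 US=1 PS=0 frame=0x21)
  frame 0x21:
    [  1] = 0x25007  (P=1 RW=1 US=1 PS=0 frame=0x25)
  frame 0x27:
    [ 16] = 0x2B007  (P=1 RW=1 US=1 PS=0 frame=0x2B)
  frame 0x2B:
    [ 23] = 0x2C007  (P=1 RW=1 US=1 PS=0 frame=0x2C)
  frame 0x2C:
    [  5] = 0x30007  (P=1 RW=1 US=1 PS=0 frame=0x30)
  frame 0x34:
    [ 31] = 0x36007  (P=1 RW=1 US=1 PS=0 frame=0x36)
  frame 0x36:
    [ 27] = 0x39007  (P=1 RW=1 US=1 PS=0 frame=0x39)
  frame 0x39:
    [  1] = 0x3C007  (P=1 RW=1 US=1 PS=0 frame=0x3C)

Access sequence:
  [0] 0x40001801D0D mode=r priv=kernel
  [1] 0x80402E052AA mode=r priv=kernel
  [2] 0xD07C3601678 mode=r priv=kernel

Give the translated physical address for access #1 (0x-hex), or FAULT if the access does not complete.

Walk each access:
#0 VA=0x40001801D0D (r,kernel):
  L0 @0x1B[8] → 0x1C007  P=1,RW=1,US=1,PS=0
  L1 @0x1C[0] → 0x20007  P=1,RW=1,US=1,PS=0
  L2 @0x20[12] → 0x21007  P=1,RW=1,US=1,PS=0
  L3 @0x21[1] → 0x25007  P=1,RW=1,US=1,PS=0
  ⇒ phys 0x25D0D  [4 reads]
#1 VA=0x80402E052AA (r,kernel):
  L0 @0x1B[16] → 0x27007  P=1,RW=1,US=1,PS=0
  L1 @0x27[16] → 0x2B007  P=1,RW=1,US=1,PS=0
  L2 @0x2B[23] → 0x2C007  P=1,RW=1,US=1,PS=0
  L3 @0x2C[5] → 0x30007  P=1,RW=1,US=1,PS=0
  ⇒ phys 0x302AA  [4 reads]
#2 VA=0xD07C3601678 (r,kernel):
  L0 @0x1B[26] → 0x34007  P=1,RW=1,US=1,PS=0
  L1 @0x34[31] → 0x36007  P=1,RW=1,US=1,PS=0
  L2 @0x36[27] → 0x39007  P=1,RW=1,US=1,PS=0
  L3 @0x39[1] → 0x3C007  P=1,RW=1,US=1,PS=0
  ⇒ phys 0x3C678  [4 reads]

Access #1 PA: 0x302AA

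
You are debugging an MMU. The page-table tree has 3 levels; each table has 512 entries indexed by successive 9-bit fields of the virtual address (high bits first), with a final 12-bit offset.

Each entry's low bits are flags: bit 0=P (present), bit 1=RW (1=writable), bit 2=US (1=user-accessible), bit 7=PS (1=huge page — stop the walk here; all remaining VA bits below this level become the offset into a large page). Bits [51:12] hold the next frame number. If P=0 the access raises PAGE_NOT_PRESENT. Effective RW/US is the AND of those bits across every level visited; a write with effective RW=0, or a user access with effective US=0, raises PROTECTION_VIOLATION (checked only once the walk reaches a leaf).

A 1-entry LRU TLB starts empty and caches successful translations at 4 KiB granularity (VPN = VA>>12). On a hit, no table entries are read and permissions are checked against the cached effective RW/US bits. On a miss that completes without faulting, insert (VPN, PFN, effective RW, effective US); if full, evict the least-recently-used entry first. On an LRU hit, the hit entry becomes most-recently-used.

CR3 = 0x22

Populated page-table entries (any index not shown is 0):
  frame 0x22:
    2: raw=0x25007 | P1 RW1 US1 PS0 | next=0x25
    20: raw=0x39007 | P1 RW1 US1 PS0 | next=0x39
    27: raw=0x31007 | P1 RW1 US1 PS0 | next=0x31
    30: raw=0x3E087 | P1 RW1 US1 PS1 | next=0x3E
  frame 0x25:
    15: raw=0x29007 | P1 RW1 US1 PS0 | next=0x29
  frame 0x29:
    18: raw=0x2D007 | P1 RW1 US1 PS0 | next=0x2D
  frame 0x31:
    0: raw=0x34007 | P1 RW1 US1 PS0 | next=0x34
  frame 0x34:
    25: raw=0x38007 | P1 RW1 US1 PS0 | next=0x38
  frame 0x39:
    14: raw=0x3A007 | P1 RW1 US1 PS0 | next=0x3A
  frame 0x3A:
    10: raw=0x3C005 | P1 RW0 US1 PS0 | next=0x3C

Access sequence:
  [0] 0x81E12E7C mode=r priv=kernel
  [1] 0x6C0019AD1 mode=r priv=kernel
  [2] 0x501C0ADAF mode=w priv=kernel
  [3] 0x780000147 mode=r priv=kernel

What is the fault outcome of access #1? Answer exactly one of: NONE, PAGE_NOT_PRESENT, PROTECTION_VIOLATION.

Walk each access:
#0 VA=0x81E12E7C (r,kernel):
  lvl0: tbl 0x22, slot 2 ⇒ 0x25007 (P1/RW1/US1/PS0)
  lvl1: tbl 0x25, slot 15 ⇒ 0x29007 (P1/RW1/US1/PS0)
  lvl2: tbl 0x29, slot 18 ⇒ 0x2D007 (P1/RW1/US1/PS0)
  ✓ 0x2DE7C  — 3 lookups
#1 VA=0x6C0019AD1 (r,kernel):
  lvl0: tbl 0x22, slot 27 ⇒ 0x31007 (P1/RW1/US1/PS0)
  lvl1: tbl 0x31, slot 0 ⇒ 0x34007 (P1/RW1/US1/PS0)
  lvl2: tbl 0x34, slot 25 ⇒ 0x38007 (P1/RW1/US1/PS0)
  ✓ 0x38AD1  — 3 lookups
#2 VA=0x501C0ADAF (w,kernel):
  lvl0: tbl 0x22, slot 20 ⇒ 0x39007 (P1/RW1/US1/PS0)
  lvl1: tbl 0x39, slot 14 ⇒ 0x3A007 (P1/RW1/US1/PS0)
  lvl2: tbl 0x3A, slot 10 ⇒ 0x3C005 (P1/RW0/US1/PS0)
  → PROTECTION_VIOLATION  (3 entries read)
#3 VA=0x780000147 (r,kernel):
  lvl0: tbl 0x22, slot 30 ⇒ 0x3E087 (P1/RW1/US1/PS1)
  ✓ 0x3E147 (huge @L0)  — 1 lookups

Access #1 fault: NONE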